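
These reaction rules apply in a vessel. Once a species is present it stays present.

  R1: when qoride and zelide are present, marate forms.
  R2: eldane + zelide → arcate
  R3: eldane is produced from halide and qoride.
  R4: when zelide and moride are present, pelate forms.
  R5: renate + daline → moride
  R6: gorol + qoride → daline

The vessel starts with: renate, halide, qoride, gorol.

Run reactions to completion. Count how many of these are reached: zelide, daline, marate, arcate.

1

gorol and qoride present → daline forms (R6).
No rule produces zelide, and it is not given.
daline: reached.
marate would need qoride and zelide (R1), but zelide never forms.
arcate would need eldane and zelide (R2), but zelide never forms.
Reached: daline — 1 of the 4.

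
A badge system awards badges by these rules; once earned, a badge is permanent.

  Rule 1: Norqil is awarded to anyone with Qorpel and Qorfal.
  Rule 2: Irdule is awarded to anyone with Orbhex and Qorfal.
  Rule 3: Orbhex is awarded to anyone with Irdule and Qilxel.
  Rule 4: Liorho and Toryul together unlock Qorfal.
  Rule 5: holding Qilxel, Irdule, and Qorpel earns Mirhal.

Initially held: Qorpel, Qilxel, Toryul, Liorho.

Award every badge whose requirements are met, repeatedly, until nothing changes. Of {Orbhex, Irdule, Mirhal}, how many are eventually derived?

0

Orbhex would need Irdule and Qilxel (Rule 3), but Irdule is never earned.
Irdule would need Orbhex and Qorfal (Rule 2), but Orbhex is never earned.
Mirhal would need Qilxel, Irdule, and Qorpel (Rule 5), but Irdule is never earned.
None of the 3 are reached.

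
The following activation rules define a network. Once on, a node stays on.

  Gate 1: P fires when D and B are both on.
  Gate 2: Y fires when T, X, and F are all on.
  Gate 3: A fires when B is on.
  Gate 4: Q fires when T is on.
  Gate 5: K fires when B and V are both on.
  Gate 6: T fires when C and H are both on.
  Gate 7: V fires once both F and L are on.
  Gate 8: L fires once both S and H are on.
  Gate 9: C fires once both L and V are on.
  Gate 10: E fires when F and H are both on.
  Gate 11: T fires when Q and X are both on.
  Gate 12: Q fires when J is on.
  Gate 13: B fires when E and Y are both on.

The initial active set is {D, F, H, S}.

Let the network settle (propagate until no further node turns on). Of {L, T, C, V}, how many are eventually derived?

S and H are on, so L fires (Gate 8).
F and L are on, so V fires (Gate 7).
L and V are on, so C fires (Gate 9).
Gate 6: C and H on → T on.
L: reached.
T: reached.
C: reached.
V: reached.
All 4 are reached.

4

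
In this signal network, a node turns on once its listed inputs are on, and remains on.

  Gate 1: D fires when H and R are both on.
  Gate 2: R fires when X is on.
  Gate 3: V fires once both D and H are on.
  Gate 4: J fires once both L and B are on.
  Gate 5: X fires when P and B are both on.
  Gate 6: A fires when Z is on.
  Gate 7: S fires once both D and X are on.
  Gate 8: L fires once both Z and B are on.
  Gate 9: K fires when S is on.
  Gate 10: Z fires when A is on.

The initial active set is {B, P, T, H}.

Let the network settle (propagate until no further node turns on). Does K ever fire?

Yes

P and B are on, so X fires (Gate 5).
Gate 2: X on → R on.
Gate 1: H and R on → D on.
D and X are on, so S fires (Gate 7).
Gate 9: S on → K on.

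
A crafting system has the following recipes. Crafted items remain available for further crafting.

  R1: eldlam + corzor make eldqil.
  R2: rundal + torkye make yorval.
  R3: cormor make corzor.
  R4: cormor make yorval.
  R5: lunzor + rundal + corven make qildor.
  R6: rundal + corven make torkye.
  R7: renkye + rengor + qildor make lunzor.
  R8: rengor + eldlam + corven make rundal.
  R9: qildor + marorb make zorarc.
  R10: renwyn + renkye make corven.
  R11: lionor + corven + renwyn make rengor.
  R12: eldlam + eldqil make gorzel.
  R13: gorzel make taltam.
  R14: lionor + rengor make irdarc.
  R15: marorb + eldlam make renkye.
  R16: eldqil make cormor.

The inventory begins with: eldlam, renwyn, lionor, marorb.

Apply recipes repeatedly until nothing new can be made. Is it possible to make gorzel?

No

gorzel would need eldlam and eldqil (R12), but eldqil is never obtained.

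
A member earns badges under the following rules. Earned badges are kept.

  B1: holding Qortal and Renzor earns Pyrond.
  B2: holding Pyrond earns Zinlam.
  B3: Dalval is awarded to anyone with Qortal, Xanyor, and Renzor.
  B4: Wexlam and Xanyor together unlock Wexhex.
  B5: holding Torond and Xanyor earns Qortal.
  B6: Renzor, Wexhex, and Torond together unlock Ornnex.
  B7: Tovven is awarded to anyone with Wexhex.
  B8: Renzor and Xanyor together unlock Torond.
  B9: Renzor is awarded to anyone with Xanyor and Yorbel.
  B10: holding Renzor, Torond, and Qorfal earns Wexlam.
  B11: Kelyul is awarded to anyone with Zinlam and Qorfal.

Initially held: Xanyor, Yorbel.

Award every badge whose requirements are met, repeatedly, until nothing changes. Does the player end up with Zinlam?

With Xanyor and Yorbel, Renzor is earned (B9).
With Renzor and Xanyor, Torond is earned (B8).
With Torond and Xanyor, Qortal is earned (B5).
With Qortal and Renzor, Pyrond is earned (B1).
With Pyrond, Zinlam is earned (B2).

Yes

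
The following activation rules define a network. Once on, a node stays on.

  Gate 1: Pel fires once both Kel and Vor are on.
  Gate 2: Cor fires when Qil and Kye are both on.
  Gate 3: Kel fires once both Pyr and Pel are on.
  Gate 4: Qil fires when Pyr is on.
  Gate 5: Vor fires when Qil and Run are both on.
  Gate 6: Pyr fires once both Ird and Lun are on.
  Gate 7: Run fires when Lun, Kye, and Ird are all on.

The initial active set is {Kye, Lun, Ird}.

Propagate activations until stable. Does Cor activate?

Ird and Lun are on, so Pyr fires (Gate 6).
Pyr is on, so Qil fires (Gate 4).
Qil and Kye are on, so Cor fires (Gate 2).

Yes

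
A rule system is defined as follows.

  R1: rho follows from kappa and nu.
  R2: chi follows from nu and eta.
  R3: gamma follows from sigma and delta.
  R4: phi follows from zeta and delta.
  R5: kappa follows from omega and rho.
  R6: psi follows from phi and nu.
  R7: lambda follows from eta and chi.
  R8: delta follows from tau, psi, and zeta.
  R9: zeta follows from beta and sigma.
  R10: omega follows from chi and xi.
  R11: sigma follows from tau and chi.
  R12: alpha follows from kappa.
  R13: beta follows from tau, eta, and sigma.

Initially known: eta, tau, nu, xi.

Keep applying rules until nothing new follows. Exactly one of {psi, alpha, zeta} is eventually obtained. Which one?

From nu and eta, R2 gives chi.
From tau and chi, R11 gives sigma.
tau, eta, and sigma hold, so beta follows (R13).
From beta and sigma, R9 gives zeta.
alpha would need kappa (R12), but kappa is never established. psi would need phi and nu (R6), but phi is never established.

zeta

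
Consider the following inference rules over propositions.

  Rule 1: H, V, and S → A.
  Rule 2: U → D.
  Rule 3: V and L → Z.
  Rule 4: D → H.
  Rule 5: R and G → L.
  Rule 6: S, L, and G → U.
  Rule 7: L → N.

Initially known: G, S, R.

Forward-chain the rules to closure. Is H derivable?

From R and G, Rule 5 gives L.
From S, L, and G, Rule 6 gives U.
U holds, so D follows (Rule 2).
D holds, so H follows (Rule 4).

Yes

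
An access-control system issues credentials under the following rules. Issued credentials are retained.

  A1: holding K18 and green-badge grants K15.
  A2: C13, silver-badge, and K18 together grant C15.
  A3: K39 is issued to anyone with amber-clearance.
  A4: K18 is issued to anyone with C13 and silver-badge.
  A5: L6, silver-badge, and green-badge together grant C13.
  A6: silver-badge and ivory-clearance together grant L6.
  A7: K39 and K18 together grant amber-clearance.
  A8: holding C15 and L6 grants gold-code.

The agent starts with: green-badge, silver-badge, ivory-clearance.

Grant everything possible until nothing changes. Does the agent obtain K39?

K39 would need amber-clearance (A3), but amber-clearance is never granted.

No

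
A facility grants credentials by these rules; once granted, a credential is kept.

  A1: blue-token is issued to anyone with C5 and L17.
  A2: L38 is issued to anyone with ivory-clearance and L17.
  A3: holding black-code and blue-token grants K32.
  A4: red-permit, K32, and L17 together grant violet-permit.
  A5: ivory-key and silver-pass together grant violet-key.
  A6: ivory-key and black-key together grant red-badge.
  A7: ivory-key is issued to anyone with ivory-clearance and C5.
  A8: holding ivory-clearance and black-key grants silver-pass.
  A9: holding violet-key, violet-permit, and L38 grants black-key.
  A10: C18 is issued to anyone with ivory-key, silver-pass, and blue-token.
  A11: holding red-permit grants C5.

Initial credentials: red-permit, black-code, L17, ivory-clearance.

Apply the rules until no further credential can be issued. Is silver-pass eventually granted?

silver-pass would need ivory-clearance and black-key (A8), but black-key is never granted.

No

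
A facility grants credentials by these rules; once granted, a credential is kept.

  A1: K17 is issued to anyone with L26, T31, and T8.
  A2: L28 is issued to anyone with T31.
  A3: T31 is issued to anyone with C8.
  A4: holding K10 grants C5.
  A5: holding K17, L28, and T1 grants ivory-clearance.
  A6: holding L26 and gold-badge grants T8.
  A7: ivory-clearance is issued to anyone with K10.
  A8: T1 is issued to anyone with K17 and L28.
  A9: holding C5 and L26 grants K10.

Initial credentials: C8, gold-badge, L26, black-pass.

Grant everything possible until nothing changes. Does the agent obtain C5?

No

C5 would need K10 (A4), but K10 is never granted.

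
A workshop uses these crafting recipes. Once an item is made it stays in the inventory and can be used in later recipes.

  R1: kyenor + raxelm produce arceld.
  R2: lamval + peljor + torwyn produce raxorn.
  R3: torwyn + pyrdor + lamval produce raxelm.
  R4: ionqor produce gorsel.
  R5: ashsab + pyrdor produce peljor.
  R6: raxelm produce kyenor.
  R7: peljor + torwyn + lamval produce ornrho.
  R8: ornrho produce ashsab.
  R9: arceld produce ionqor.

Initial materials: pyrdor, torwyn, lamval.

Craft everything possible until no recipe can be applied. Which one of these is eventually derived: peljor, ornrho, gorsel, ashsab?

gorsel

torwyn + pyrdor + lamval → raxelm (R3).
raxelm → kyenor (R6).
kyenor + raxelm → arceld (R1).
Using R9, arceld makes ionqor.
Using R4, ionqor makes gorsel.
ashsab would need ornrho (R8), but ornrho is never obtained. peljor would need ashsab and pyrdor (R5), but ashsab is never obtained. ornrho would need peljor, torwyn, and lamval (R7), but peljor is never obtained.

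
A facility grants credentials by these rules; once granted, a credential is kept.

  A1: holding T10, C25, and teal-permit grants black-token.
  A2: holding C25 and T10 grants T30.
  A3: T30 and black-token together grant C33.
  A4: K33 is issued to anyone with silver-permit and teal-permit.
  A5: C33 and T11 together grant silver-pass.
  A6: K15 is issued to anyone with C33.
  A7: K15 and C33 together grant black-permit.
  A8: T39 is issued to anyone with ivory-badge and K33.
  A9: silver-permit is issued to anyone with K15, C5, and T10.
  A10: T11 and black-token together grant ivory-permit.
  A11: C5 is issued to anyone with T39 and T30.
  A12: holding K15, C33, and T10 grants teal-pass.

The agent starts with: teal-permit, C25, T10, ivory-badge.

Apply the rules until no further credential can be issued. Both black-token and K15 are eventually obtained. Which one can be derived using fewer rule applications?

black-token: Holding T10, C25, and teal-permit grants black-token (A1). [1 rule application]
K15: Holding C25 and T10 grants T30 (A2). Holding T10, C25, and teal-permit grants black-token (A1). Holding T30 and black-token grants C33 (A3). Holding C33 grants K15 (A6). [4 rule applications]
black-token needs fewer.

black-token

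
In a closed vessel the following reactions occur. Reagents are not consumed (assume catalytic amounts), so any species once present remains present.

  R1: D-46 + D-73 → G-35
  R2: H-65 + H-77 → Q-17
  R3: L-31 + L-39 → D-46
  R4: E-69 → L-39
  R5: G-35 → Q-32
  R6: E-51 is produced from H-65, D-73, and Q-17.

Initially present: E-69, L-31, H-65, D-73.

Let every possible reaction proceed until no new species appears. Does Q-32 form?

Yes

E-69 present → L-39 forms (R4).
L-31 and L-39 present → D-46 forms (R3).
D-46 and D-73 present → G-35 forms (R1).
G-35 present → Q-32 forms (R5).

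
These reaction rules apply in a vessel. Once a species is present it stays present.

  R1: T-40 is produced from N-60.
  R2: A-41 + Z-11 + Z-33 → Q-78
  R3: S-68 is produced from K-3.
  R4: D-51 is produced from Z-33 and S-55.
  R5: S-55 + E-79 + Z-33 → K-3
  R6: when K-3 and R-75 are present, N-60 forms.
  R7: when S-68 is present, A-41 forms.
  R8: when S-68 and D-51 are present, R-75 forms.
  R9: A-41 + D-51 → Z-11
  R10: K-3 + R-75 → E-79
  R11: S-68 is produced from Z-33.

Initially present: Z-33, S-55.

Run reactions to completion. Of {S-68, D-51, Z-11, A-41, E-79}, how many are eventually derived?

4

Z-33 and S-55 present → D-51 forms (R4).
Z-33 present → S-68 forms (R11).
S-68 present → A-41 forms (R7).
A-41 and D-51 present → Z-11 forms (R9).
S-68: reached.
D-51: reached.
Z-11: reached.
A-41: reached.
E-79 would need K-3 and R-75 (R10), but K-3 never forms.
Reached: S-68, D-51, Z-11, and A-41 — 4 of the 5.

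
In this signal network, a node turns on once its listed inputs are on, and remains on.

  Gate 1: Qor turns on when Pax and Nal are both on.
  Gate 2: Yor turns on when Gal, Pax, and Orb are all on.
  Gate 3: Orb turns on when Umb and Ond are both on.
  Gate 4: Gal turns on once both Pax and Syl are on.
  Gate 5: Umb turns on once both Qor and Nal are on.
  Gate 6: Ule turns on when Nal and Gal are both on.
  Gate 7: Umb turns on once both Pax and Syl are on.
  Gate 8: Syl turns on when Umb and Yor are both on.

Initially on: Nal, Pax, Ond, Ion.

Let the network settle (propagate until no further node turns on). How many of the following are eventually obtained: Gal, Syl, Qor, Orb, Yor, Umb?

Pax and Nal are on, so Qor turns on (Gate 1).
Gate 5: Qor and Nal on → Umb on.
Umb and Ond are on, so Orb turns on (Gate 3).
Gal would need Pax and Syl (Gate 4), but Syl never turns on.
Syl would need Umb and Yor (Gate 8), but Yor never turns on.
Qor: reached.
Orb: reached.
Yor would need Gal, Pax, and Orb (Gate 2), but Gal never turns on.
Umb: reached.
Reached: Qor, Orb, and Umb — 3 of the 6.

3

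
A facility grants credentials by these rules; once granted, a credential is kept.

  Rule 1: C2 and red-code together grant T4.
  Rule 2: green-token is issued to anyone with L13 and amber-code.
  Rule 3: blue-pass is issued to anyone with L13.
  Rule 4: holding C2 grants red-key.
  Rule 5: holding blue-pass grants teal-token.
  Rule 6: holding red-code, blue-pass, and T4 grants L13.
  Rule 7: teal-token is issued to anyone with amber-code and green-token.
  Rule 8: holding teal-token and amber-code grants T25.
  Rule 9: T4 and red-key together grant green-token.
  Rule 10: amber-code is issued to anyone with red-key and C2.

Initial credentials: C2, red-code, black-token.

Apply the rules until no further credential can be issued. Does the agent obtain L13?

L13 would need red-code, blue-pass, and T4 (Rule 6), but blue-pass is never granted.

No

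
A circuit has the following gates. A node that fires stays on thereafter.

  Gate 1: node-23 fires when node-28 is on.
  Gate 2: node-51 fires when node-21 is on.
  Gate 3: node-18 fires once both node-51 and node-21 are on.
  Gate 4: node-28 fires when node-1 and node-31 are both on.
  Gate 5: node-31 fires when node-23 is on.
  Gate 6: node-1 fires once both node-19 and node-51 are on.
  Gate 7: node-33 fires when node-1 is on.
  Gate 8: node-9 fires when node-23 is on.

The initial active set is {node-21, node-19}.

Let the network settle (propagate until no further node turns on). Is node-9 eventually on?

node-9 would need node-23 (Gate 8), but node-23 never turns on.

No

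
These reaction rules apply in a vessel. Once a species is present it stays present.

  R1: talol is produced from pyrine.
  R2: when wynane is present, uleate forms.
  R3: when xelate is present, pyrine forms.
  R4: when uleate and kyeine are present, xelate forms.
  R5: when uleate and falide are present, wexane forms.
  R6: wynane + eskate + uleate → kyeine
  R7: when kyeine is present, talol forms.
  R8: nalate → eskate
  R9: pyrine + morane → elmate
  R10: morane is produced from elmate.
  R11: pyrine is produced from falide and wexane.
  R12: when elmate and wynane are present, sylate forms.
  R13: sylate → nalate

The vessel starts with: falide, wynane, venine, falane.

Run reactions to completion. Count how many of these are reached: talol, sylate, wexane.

wynane present → uleate forms (R2).
uleate and falide present → wexane forms (R5).
falide and wexane present → pyrine forms (R11).
pyrine present → talol forms (R1).
talol: reached.
sylate would need elmate and wynane (R12), but elmate never forms.
wexane: reached.
Reached: talol and wexane — 2 of the 3.

2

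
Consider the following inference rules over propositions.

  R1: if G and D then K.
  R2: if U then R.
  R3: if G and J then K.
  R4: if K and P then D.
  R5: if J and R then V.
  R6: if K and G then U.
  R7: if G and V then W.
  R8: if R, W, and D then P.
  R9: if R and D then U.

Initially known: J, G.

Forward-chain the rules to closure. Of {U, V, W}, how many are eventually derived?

3

From G and J, R3 gives K.
From K and G, R6 gives U.
U holds, so R follows (R2).
J and R hold, so V follows (R5).
G and V hold, so W follows (R7).
U: reached.
V: reached.
W: reached.
All 3 are reached.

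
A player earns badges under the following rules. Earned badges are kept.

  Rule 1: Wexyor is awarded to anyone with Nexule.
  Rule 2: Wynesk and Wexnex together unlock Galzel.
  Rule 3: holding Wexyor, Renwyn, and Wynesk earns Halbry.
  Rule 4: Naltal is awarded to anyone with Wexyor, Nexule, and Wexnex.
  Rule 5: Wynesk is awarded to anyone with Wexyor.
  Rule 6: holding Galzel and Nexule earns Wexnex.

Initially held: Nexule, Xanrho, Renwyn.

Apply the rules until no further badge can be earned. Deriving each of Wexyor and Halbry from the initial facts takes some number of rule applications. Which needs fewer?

Wexyor: With Nexule, Wexyor is earned (Rule 1). [1 rule application]
Halbry: With Nexule, Wexyor is earned (Rule 1). With Wexyor, Wynesk is earned (Rule 5). With Wexyor, Renwyn, and Wynesk, Halbry is earned (Rule 3). [3 rule applications]
Wexyor needs fewer.

Wexyor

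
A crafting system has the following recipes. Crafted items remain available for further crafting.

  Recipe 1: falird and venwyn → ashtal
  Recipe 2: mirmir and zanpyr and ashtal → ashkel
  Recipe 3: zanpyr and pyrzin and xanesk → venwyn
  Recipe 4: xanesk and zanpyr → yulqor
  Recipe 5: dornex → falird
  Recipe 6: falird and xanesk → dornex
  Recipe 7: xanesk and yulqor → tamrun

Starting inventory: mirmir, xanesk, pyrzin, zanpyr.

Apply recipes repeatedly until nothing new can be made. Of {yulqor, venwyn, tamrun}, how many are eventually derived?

Using Recipe 4, xanesk and zanpyr make yulqor.
Using Recipe 3, zanpyr, pyrzin, and xanesk make venwyn.
xanesk and yulqor → tamrun (Recipe 7).
yulqor: reached.
venwyn: reached.
tamrun: reached.
All 3 are reached.

3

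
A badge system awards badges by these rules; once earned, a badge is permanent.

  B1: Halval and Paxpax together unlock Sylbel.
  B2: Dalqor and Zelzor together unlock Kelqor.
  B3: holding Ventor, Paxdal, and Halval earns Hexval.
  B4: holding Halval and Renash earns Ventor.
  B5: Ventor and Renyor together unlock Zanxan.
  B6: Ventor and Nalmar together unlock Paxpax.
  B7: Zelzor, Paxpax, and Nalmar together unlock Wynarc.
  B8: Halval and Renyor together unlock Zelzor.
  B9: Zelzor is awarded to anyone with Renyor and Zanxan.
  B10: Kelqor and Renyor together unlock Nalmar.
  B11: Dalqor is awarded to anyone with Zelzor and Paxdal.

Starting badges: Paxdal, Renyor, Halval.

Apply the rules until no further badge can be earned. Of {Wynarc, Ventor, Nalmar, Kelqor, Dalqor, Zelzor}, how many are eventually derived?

4

With Halval and Renyor, Zelzor is earned (B8).
With Zelzor and Paxdal, Dalqor is earned (B11).
With Dalqor and Zelzor, Kelqor is earned (B2).
With Kelqor and Renyor, Nalmar is earned (B10).
Wynarc would need Zelzor, Paxpax, and Nalmar (B7), but Paxpax is never earned.
Ventor would need Halval and Renash (B4), but Renash is never earned.
Nalmar: reached.
Kelqor: reached.
Dalqor: reached.
Zelzor: reached.
Reached: Nalmar, Kelqor, Dalqor, and Zelzor — 4 of the 6.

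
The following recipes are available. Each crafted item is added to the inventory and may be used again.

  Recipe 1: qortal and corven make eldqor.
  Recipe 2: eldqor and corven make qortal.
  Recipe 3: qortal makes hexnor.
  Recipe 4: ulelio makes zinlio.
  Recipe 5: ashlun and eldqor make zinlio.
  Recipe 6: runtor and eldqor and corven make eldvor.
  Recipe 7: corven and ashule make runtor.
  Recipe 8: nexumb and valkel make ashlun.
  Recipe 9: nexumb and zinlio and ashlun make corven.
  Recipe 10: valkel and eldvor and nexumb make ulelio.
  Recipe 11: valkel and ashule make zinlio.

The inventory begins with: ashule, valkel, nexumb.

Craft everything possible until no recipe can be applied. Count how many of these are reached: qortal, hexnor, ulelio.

0

qortal would need eldqor and corven (Recipe 2), but eldqor is never obtained.
hexnor would need qortal (Recipe 3), but qortal is never obtained.
ulelio would need valkel, eldvor, and nexumb (Recipe 10), but eldvor is never obtained.
None of the 3 are reached.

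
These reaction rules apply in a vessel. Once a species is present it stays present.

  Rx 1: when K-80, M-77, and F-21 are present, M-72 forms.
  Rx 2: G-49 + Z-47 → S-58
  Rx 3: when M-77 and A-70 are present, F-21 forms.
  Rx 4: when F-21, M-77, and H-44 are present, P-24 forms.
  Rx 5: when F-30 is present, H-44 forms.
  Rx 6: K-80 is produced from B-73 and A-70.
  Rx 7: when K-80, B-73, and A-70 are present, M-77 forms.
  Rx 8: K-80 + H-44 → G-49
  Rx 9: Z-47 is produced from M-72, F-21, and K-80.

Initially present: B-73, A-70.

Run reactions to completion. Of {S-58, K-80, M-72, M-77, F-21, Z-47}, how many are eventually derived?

5

B-73 and A-70 present → K-80 forms (Rx 6).
K-80, B-73, and A-70 present → M-77 forms (Rx 7).
M-77 and A-70 present → F-21 forms (Rx 3).
K-80, M-77, and F-21 present → M-72 forms (Rx 1).
M-72, F-21, and K-80 present → Z-47 forms (Rx 9).
S-58 would need G-49 and Z-47 (Rx 2), but G-49 never forms.
K-80: reached.
M-72: reached.
M-77: reached.
F-21: reached.
Z-47: reached.
Reached: K-80, M-72, M-77, F-21, and Z-47 — 5 of the 6.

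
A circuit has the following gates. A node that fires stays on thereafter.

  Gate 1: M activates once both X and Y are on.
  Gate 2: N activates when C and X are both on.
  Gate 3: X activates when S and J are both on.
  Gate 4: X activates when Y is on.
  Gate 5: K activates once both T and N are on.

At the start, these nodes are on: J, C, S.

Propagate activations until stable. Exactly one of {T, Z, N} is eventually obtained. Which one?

S and J are on, so X activates (Gate 3).
Gate 2: C and X on → N on.
No rule produces T, and it is not given. No rule produces Z, and it is not given.

N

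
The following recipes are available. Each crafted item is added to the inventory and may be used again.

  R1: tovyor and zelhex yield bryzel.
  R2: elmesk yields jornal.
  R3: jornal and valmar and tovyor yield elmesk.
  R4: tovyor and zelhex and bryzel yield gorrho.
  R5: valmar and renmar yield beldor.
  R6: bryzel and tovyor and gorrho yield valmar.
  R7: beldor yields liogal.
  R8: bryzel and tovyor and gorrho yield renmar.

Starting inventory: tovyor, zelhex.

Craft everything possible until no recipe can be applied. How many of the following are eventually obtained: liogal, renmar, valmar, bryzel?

Using R1, tovyor and zelhex make bryzel.
tovyor and zelhex and bryzel → gorrho (R4).
Using R8, bryzel, tovyor, and gorrho make renmar.
bryzel and tovyor and gorrho → valmar (R6).
Using R5, valmar and renmar make beldor.
beldor → liogal (R7).
liogal: reached.
renmar: reached.
valmar: reached.
bryzel: reached.
All 4 are reached.

4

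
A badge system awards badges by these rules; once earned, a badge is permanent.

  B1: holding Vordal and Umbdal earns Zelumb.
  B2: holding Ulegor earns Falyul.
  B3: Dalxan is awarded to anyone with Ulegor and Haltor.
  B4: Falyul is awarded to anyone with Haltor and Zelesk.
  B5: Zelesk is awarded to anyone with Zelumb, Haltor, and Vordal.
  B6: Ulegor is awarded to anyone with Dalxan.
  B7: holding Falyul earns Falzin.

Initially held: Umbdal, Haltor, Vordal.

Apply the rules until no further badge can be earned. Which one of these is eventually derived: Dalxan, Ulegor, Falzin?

Falzin

With Vordal and Umbdal, Zelumb is earned (B1).
With Zelumb, Haltor, and Vordal, Zelesk is earned (B5).
With Haltor and Zelesk, Falyul is earned (B4).
With Falyul, Falzin is earned (B7).
Ulegor would need Dalxan (B6), but Dalxan is never earned. Dalxan would need Ulegor and Haltor (B3), but Ulegor is never earned.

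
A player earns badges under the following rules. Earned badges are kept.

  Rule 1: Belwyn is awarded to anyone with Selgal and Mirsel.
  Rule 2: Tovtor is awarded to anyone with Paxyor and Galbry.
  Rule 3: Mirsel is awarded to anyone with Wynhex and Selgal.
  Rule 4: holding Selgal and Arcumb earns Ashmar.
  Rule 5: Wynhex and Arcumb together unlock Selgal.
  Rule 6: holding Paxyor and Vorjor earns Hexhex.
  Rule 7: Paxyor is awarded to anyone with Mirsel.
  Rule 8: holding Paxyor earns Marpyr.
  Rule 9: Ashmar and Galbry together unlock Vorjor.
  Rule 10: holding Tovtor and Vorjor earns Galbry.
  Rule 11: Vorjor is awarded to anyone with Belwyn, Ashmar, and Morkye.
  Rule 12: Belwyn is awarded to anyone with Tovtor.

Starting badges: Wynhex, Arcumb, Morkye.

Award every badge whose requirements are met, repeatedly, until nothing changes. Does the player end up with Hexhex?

With Wynhex and Arcumb, Selgal is earned (Rule 5).
With Wynhex and Selgal, Mirsel is earned (Rule 3).
With Selgal and Arcumb, Ashmar is earned (Rule 4).
With Selgal and Mirsel, Belwyn is earned (Rule 1).
With Mirsel, Paxyor is earned (Rule 7).
With Belwyn, Ashmar, and Morkye, Vorjor is earned (Rule 11).
With Paxyor and Vorjor, Hexhex is earned (Rule 6).

Yes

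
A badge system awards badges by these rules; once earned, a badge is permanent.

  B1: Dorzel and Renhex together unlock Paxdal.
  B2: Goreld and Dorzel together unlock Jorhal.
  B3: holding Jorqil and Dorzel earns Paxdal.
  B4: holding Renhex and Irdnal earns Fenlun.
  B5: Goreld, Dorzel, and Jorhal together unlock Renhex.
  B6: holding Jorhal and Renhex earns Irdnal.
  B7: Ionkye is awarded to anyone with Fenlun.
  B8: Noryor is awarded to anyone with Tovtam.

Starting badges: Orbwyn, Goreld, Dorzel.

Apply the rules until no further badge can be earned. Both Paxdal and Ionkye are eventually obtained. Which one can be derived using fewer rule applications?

Paxdal: With Goreld and Dorzel, Jorhal is earned (B2). With Goreld, Dorzel, and Jorhal, Renhex is earned (B5). With Dorzel and Renhex, Paxdal is earned (B1). [3 rule applications]
Ionkye: With Goreld and Dorzel, Jorhal is earned (B2). With Goreld, Dorzel, and Jorhal, Renhex is earned (B5). With Jorhal and Renhex, Irdnal is earned (B6). With Renhex and Irdnal, Fenlun is earned (B4). With Fenlun, Ionkye is earned (B7). [5 rule applications]
Paxdal needs fewer.

Paxdal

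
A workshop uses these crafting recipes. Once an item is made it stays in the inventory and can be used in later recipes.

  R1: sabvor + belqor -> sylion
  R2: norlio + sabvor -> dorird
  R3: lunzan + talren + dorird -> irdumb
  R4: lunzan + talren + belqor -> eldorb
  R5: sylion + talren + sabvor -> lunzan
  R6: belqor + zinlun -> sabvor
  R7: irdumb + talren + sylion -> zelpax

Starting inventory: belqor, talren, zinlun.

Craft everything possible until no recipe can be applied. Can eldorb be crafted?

belqor + zinlun -> sabvor (R6).
Using R1, sabvor and belqor make sylion.
sylion + talren + sabvor -> lunzan (R5).
Using R4, lunzan, talren, and belqor make eldorb.

Yes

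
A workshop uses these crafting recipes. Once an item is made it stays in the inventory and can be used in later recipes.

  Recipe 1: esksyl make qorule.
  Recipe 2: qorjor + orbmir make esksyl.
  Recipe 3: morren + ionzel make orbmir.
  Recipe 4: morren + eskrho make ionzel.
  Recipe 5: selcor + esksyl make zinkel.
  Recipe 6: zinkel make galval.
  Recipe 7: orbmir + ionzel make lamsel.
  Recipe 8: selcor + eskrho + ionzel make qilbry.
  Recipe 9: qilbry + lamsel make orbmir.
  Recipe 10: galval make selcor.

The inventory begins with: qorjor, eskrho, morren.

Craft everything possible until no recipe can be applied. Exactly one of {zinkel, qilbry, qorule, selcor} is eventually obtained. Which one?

qorule

Using Recipe 4, morren and eskrho make ionzel.
morren + ionzel → orbmir (Recipe 3).
Using Recipe 2, qorjor and orbmir make esksyl.
esksyl → qorule (Recipe 1).
selcor would need galval (Recipe 10), but galval is never obtained. zinkel would need selcor and esksyl (Recipe 5), but selcor is never obtained. qilbry would need selcor, eskrho, and ionzel (Recipe 8), but selcor is never obtained.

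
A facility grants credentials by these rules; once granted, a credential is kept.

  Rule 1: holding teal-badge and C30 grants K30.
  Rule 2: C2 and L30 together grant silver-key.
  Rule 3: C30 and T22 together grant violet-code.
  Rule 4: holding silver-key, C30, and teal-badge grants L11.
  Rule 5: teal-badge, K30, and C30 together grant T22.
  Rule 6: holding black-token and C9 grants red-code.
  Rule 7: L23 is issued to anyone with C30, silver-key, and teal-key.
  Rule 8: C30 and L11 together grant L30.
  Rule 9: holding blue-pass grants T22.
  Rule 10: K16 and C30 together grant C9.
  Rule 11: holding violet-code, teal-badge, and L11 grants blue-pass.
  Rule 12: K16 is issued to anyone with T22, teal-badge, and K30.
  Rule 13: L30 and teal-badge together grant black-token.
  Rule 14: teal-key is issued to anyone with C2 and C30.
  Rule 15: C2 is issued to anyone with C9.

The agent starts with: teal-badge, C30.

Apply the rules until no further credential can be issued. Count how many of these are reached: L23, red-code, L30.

0

L23 would need C30, silver-key, and teal-key (Rule 7), but silver-key is never granted.
red-code would need black-token and C9 (Rule 6), but black-token is never granted.
L30 would need C30 and L11 (Rule 8), but L11 is never granted.
None of the 3 are reached.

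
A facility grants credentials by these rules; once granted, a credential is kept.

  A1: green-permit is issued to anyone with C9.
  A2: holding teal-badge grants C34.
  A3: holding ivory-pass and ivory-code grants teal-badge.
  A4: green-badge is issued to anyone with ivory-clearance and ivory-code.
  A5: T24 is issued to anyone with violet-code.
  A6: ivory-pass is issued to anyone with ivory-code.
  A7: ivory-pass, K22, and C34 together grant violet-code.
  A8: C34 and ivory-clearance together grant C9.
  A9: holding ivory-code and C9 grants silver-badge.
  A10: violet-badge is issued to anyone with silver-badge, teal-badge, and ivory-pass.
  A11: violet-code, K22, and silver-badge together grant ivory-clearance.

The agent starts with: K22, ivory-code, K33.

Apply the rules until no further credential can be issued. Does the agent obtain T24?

Yes

Holding ivory-code grants ivory-pass (A6).
Holding ivory-pass and ivory-code grants teal-badge (A3).
Holding teal-badge grants C34 (A2).
Holding ivory-pass, K22, and C34 grants violet-code (A7).
Holding violet-code grants T24 (A5).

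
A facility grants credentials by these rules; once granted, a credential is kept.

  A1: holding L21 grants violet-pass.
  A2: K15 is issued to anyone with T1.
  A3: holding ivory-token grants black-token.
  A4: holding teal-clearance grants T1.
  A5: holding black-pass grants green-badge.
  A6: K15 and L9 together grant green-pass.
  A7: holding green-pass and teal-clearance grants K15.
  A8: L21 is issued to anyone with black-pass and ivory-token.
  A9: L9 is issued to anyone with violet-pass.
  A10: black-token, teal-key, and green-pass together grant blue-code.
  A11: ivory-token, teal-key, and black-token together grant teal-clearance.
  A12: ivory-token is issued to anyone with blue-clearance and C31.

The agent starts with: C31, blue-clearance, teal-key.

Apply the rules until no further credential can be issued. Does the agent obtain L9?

No

L9 would need violet-pass (A9), but violet-pass is never granted.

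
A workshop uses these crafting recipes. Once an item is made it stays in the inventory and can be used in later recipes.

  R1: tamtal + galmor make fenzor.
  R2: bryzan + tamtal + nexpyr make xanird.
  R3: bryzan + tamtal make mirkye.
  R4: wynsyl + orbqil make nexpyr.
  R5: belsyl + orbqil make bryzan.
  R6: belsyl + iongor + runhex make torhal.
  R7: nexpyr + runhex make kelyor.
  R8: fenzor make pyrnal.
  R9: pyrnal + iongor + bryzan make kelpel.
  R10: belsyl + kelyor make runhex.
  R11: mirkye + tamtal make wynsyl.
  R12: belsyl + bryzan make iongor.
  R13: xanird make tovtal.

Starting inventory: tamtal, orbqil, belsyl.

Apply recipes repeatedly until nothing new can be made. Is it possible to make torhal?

torhal would need belsyl, iongor, and runhex (R6), but runhex is never obtained.

No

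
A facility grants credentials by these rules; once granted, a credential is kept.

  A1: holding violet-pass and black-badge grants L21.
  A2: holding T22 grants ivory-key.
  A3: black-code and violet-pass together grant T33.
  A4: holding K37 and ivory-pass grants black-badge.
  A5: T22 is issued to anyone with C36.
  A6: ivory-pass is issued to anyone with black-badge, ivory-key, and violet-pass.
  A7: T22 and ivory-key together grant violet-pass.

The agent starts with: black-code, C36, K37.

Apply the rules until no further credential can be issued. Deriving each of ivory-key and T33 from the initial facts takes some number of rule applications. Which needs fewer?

ivory-key: Holding C36 grants T22 (A5). Holding T22 grants ivory-key (A2). [2 rule applications]
T33: Holding C36 grants T22 (A5). Holding T22 grants ivory-key (A2). Holding T22 and ivory-key grants violet-pass (A7). Holding black-code and violet-pass grants T33 (A3). [4 rule applications]
ivory-key needs fewer.

ivory-key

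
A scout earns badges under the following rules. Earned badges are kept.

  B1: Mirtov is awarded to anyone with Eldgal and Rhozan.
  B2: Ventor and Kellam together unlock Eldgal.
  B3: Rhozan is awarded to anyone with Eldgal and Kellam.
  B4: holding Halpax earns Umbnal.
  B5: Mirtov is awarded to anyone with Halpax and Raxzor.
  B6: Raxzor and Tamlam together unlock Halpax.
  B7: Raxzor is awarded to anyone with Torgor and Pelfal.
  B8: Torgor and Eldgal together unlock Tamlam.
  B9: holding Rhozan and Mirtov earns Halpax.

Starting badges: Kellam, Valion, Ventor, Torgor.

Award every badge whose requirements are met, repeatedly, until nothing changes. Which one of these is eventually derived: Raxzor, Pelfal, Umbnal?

Umbnal

With Ventor and Kellam, Eldgal is earned (B2).
With Eldgal and Kellam, Rhozan is earned (B3).
With Eldgal and Rhozan, Mirtov is earned (B1).
With Rhozan and Mirtov, Halpax is earned (B9).
With Halpax, Umbnal is earned (B4).
Raxzor would need Torgor and Pelfal (B7), but Pelfal is never earned. No rule produces Pelfal, and it is not given.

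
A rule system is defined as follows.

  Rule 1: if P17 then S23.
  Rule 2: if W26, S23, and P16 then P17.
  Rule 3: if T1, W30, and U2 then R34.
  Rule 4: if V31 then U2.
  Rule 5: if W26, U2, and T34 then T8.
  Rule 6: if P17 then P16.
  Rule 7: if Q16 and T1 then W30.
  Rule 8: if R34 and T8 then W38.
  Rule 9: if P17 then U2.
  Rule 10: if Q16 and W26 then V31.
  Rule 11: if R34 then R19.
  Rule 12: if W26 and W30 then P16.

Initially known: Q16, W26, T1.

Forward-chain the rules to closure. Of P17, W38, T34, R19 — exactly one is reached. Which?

Q16 and T1 hold, so W30 follows (Rule 7).
From Q16 and W26, Rule 10 gives V31.
From V31, Rule 4 gives U2.
From T1, W30, and U2, Rule 3 gives R34.
From R34, Rule 11 gives R19.
P17 would need W26, S23, and P16 (Rule 2), but S23 is never established. No rule produces T34, and it is not given. W38 would need R34 and T8 (Rule 8), but T8 is never established.

R19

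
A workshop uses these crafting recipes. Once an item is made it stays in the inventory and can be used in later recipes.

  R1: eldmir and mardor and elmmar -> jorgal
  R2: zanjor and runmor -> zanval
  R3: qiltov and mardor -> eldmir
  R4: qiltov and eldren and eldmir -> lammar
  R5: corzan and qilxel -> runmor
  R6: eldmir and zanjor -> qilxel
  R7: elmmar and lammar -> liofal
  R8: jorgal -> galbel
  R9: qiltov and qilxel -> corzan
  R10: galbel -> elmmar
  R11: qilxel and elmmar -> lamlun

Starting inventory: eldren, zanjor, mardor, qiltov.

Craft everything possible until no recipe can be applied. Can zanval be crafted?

Yes

qiltov and mardor -> eldmir (R3).
eldmir and zanjor -> qilxel (R6).
Using R9, qiltov and qilxel make corzan.
corzan and qilxel -> runmor (R5).
Using R2, zanjor and runmor make zanval.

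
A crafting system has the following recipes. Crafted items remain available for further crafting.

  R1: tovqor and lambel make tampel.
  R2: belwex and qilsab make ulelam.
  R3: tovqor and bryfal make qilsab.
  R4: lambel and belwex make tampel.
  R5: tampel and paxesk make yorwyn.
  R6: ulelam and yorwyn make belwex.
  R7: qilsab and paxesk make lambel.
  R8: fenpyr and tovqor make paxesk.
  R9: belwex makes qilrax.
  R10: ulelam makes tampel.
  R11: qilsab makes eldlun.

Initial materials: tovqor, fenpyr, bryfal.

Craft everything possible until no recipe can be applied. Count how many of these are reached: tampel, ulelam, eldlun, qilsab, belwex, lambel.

4

fenpyr and tovqor → paxesk (R8).
Using R3, tovqor and bryfal make qilsab.
Using R7, qilsab and paxesk make lambel.
Using R11, qilsab makes eldlun.
tovqor and lambel → tampel (R1).
tampel: reached.
ulelam would need belwex and qilsab (R2), but belwex is never obtained.
eldlun: reached.
qilsab: reached.
belwex would need ulelam and yorwyn (R6), but ulelam is never obtained.
lambel: reached.
Reached: tampel, eldlun, qilsab, and lambel — 4 of the 6.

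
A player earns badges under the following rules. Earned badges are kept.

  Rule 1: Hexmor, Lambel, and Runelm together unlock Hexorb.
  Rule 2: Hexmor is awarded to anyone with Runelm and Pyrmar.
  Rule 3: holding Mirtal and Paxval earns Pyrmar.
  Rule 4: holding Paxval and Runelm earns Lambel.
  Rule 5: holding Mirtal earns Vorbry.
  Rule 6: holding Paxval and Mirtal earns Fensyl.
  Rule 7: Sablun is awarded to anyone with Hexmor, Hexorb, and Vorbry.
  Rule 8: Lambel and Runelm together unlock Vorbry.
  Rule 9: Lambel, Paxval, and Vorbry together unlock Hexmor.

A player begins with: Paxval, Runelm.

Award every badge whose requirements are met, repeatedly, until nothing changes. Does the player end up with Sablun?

With Paxval and Runelm, Lambel is earned (Rule 4).
With Lambel and Runelm, Vorbry is earned (Rule 8).
With Lambel, Paxval, and Vorbry, Hexmor is earned (Rule 9).
With Hexmor, Lambel, and Runelm, Hexorb is earned (Rule 1).
With Hexmor, Hexorb, and Vorbry, Sablun is earned (Rule 7).

Yes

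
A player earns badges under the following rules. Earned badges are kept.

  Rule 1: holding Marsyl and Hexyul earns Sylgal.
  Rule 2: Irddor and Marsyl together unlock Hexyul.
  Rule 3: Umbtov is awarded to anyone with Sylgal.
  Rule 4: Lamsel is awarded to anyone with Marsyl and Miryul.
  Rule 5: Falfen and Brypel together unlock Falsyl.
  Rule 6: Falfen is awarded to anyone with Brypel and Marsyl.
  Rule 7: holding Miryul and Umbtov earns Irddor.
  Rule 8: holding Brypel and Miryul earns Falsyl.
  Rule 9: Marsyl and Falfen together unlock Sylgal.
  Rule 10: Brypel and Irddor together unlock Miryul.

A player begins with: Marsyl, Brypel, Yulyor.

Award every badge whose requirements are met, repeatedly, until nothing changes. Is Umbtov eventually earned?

Yes

With Brypel and Marsyl, Falfen is earned (Rule 6).
With Marsyl and Falfen, Sylgal is earned (Rule 9).
With Sylgal, Umbtov is earned (Rule 3).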